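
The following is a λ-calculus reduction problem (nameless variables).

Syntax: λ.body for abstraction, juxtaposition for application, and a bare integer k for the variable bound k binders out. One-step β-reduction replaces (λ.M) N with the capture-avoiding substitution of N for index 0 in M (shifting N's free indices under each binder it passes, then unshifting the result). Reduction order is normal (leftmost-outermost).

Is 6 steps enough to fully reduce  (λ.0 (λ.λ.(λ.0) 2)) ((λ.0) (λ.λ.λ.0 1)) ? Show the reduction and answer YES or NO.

  start: (λ.0 (λ.λ.(λ.0) 2)) ((λ.0) (λ.λ.λ.0 1))
  [1] (λ.0) (λ.λ.λ.0 1) (λ.λ.(λ.0) ((λ.0) (λ.λ.λ.0 1)))
  [2] (λ.λ.λ.0 1) (λ.λ.(λ.0) ((λ.0) (λ.λ.λ.0 1)))
  [3] λ.λ.0 1

Answer: YES — reaches normal form λ.λ.0 1 in 3 ≤ 6 steps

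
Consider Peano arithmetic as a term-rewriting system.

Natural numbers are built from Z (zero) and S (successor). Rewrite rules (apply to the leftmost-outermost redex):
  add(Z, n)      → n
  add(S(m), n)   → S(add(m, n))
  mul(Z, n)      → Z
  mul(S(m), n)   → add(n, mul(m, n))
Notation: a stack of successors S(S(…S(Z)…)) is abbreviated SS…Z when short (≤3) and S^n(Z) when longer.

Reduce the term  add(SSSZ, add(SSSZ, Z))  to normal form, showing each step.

Answer: normal form = S^6(Z)  (in 8 steps)

Working:
  start: add(SSSZ, add(SSSZ, Z))
  →1  S(add(SSZ, add(SSSZ, Z)))
  →2  S(S(add(SZ, add(SSSZ, Z))))
  →3  S(S(S(add(Z, add(SSSZ, Z)))))
  →4  S(S(S(add(SSSZ, Z))))
  →5  S(S(S(S(add(SSZ, Z)))))
  →6  S(S(S(S(S(add(SZ, Z))))))
  →7  S(S(S(S(S(S(add(Z, Z)))))))
  →8  S^6(Z)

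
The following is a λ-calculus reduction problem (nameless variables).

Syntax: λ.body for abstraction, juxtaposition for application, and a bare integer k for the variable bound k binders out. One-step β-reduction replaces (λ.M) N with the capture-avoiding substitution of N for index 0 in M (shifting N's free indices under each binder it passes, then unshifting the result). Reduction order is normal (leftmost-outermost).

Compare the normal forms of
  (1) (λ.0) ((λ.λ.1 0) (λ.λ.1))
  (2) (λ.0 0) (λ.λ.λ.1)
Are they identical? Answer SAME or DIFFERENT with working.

Answer: SAME — A ⇓ λ.λ.1, B ⇓ λ.λ.1

Working:
Term A:
  start: (λ.0) ((λ.λ.1 0) (λ.λ.1))
  step 1: (λ.λ.1 0) (λ.λ.1)
  step 2: λ.(λ.λ.1) 0
  step 3: λ.λ.1

Term B:
  start: (λ.0 0) (λ.λ.λ.1)
  step 1: (λ.λ.λ.1) (λ.λ.λ.1)
  step 2: λ.λ.1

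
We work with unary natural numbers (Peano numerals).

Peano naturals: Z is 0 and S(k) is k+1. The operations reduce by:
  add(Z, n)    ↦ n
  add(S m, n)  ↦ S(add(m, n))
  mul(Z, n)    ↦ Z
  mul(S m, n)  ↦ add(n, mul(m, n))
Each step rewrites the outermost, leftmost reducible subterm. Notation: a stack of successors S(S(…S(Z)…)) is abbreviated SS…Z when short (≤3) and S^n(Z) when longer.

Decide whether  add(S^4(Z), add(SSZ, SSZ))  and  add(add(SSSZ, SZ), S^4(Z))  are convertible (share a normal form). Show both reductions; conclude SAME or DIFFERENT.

Answer: SAME — A ⇓ S^8(Z), B ⇓ S^8(Z)

Reduction:
Term A:
  start: add(S^4(Z), add(SSZ, SSZ))
  step 1: S(add(SSSZ, add(SSZ, SSZ)))
  step 2: S(S(add(SSZ, add(SSZ, SSZ))))
  step 3: S(S(S(add(SZ, add(SSZ, SSZ)))))
  step 4: S(S(S(S(add(Z, add(SSZ, SSZ))))))
  step 5: S(S(S(S(add(SSZ, SSZ)))))
  step 6: S(S(S(S(S(add(SZ, SSZ))))))
  step 7: S(S(S(S(S(S(add(Z, SSZ)))))))
  step 8: S^8(Z)

Term B:
  start: add(add(SSSZ, SZ), S^4(Z))
  step 1: add(S(add(SSZ, SZ)), S^4(Z))
  step 2: S(add(add(SSZ, SZ), S^4(Z)))
  step 3: S(add(S(add(SZ, SZ)), S^4(Z)))
  step 4: S(S(add(add(SZ, SZ), S^4(Z))))
  step 5: S(S(add(S(add(Z, SZ)), S^4(Z))))
  step 6: S(S(S(add(add(Z, SZ), S^4(Z)))))
  step 7: S(S(S(add(SZ, S^4(Z)))))
  step 8: S(S(S(S(add(Z, S^4(Z))))))
  step 9: S^8(Z)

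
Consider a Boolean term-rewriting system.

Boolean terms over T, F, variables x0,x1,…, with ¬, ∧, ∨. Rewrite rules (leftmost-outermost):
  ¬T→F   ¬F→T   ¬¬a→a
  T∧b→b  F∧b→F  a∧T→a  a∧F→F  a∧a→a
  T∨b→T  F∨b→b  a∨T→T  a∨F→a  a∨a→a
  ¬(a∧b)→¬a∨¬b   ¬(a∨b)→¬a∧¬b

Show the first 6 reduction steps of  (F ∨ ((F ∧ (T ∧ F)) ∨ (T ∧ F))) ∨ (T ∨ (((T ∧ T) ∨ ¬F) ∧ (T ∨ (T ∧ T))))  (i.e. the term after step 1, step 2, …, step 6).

Answer: after 6 steps: T

Derivation:
  start: (F ∨ ((F ∧ (T ∧ F)) ∨ (T ∧ F))) ∨ (T ∨ (((T ∧ T) ∨ ¬F) ∧ (T ∨ (T ∧ T))))
  [1] ((F ∧ (T ∧ F)) ∨ (T ∧ F)) ∨ (T ∨ (((T ∧ T) ∨ ¬F) ∧ (T ∨ (T ∧ T))))
  [2] (F ∨ (T ∧ F)) ∨ (T ∨ (((T ∧ T) ∨ ¬F) ∧ (T ∨ (T ∧ T))))
  [3] (T ∧ F) ∨ (T ∨ (((T ∧ T) ∨ ¬F) ∧ (T ∨ (T ∧ T))))
  [4] F ∨ (T ∨ (((T ∧ T) ∨ ¬F) ∧ (T ∨ (T ∧ T))))
  [5] T ∨ (((T ∧ T) ∨ ¬F) ∧ (T ∨ (T ∧ T)))
  [6] T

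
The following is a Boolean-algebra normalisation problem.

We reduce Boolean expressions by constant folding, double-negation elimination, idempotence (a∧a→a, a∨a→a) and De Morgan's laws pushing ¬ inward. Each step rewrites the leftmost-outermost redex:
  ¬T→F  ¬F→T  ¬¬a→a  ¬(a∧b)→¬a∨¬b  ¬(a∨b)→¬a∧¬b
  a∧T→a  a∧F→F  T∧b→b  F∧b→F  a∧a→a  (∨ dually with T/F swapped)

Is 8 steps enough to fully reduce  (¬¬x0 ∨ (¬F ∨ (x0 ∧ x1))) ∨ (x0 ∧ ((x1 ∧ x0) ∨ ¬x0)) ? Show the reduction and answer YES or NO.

  start: (¬¬x0 ∨ (¬F ∨ (x0 ∧ x1))) ∨ (x0 ∧ ((x1 ∧ x0) ∨ ¬x0))
  →1  (x0 ∨ (¬F ∨ (x0 ∧ x1))) ∨ (x0 ∧ ((x1 ∧ x0) ∨ ¬x0))
  →2  (x0 ∨ (T ∨ (x0 ∧ x1))) ∨ (x0 ∧ ((x1 ∧ x0) ∨ ¬x0))
  →3  (x0 ∨ T) ∨ (x0 ∧ ((x1 ∧ x0) ∨ ¬x0))
  →4  T ∨ (x0 ∧ ((x1 ∧ x0) ∨ ¬x0))
  →5  T

Answer: YES — reaches normal form T in 5 ≤ 8 steps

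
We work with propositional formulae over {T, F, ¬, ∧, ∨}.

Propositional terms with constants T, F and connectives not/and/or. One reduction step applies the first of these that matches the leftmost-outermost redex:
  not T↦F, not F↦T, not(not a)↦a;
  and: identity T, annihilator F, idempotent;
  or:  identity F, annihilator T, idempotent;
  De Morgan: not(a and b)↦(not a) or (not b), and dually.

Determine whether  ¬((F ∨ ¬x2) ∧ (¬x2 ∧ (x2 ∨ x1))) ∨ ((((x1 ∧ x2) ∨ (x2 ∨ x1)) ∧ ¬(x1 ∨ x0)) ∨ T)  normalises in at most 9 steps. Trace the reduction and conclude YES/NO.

  start: ¬((F ∨ ¬x2) ∧ (¬x2 ∧ (x2 ∨ x1))) ∨ ((((x1 ∧ x2) ∨ (x2 ∨ x1)) ∧ ¬(x1 ∨ x0)) ∨ T)
  step 1: (¬(F ∨ ¬x2) ∨ ¬(¬x2 ∧ (x2 ∨ x1))) ∨ ((((x1 ∧ x2) ∨ (x2 ∨ x1)) ∧ ¬(x1 ∨ x0)) ∨ T)
  step 2: ((¬F ∧ ¬¬x2) ∨ ¬(¬x2 ∧ (x2 ∨ x1))) ∨ ((((x1 ∧ x2) ∨ (x2 ∨ x1)) ∧ ¬(x1 ∨ x0)) ∨ T)
  step 3: ((T ∧ ¬¬x2) ∨ ¬(¬x2 ∧ (x2 ∨ x1))) ∨ ((((x1 ∧ x2) ∨ (x2 ∨ x1)) ∧ ¬(x1 ∨ x0)) ∨ T)
  step 4: (¬¬x2 ∨ ¬(¬x2 ∧ (x2 ∨ x1))) ∨ ((((x1 ∧ x2) ∨ (x2 ∨ x1)) ∧ ¬(x1 ∨ x0)) ∨ T)
  step 5: (x2 ∨ ¬(¬x2 ∧ (x2 ∨ x1))) ∨ ((((x1 ∧ x2) ∨ (x2 ∨ x1)) ∧ ¬(x1 ∨ x0)) ∨ T)
  step 6: (x2 ∨ (¬¬x2 ∨ ¬(x2 ∨ x1))) ∨ ((((x1 ∧ x2) ∨ (x2 ∨ x1)) ∧ ¬(x1 ∨ x0)) ∨ T)
  step 7: (x2 ∨ (x2 ∨ ¬(x2 ∨ x1))) ∨ ((((x1 ∧ x2) ∨ (x2 ∨ x1)) ∧ ¬(x1 ∨ x0)) ∨ T)
  step 8: (x2 ∨ (x2 ∨ (¬x2 ∧ ¬x1))) ∨ ((((x1 ∧ x2) ∨ (x2 ∨ x1)) ∧ ¬(x1 ∨ x0)) ∨ T)
  step 9: (x2 ∨ (x2 ∨ (¬x2 ∧ ¬x1))) ∨ T

Answer: NO — after 9 steps the term is (x2 ∨ (x2 ∨ (¬x2 ∧ ¬x1))) ∨ T, not yet normal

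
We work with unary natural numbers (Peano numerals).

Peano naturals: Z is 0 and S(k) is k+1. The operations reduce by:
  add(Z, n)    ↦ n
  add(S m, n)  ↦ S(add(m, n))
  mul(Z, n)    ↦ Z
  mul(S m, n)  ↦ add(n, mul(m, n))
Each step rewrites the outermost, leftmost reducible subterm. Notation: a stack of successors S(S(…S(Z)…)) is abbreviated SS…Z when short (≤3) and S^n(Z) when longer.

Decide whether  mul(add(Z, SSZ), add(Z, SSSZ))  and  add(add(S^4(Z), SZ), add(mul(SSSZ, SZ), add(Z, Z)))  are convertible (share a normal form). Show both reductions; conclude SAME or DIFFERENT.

Answer: DIFFERENT — A ⇓ S^6(Z), B ⇓ S^8(Z)

Derivation:
Term A:
  start: mul(add(Z, SSZ), add(Z, SSSZ))
  →1  mul(SSZ, add(Z, SSSZ))
  →2  add(add(Z, SSSZ), mul(SZ, add(Z, SSSZ)))
  →3  add(SSSZ, mul(SZ, add(Z, SSSZ)))
  →4  S(add(SSZ, mul(SZ, add(Z, SSSZ))))
  →5  S(S(add(SZ, mul(SZ, add(Z, SSSZ)))))
  →6  S(S(S(add(Z, mul(SZ, add(Z, SSSZ))))))
  →7  S(S(S(mul(SZ, add(Z, SSSZ)))))
  →8  S(S(S(add(add(Z, SSSZ), mul(Z, add(Z, SSSZ))))))
  →9  S(S(S(add(SSSZ, mul(Z, add(Z, SSSZ))))))
  →10  S(S(S(S(add(SSZ, mul(Z, add(Z, SSSZ)))))))
  →11  S(S(S(S(S(add(SZ, mul(Z, add(Z, SSSZ))))))))
  →12  S(S(S(S(S(S(add(Z, mul(Z, add(Z, SSSZ)))))))))
  →13  S(S(S(S(S(S(mul(Z, add(Z, SSSZ))))))))
  →14  S^6(Z)

Term B:
  start: add(add(S^4(Z), SZ), add(mul(SSSZ, SZ), add(Z, Z)))
  →1  add(S(add(SSSZ, SZ)), add(mul(SSSZ, SZ), add(Z, Z)))
  →2  S(add(add(SSSZ, SZ), add(mul(SSSZ, SZ), add(Z, Z))))
  →3  S(add(S(add(SSZ, SZ)), add(mul(SSSZ, SZ), add(Z, Z))))
  →4  S(S(add(add(SSZ, SZ), add(mul(SSSZ, SZ), add(Z, Z)))))
  →5  S(S(add(S(add(SZ, SZ)), add(mul(SSSZ, SZ), add(Z, Z)))))
  →6  S(S(S(add(add(SZ, SZ), add(mul(SSSZ, SZ), add(Z, Z))))))
  →7  S(S(S(add(S(add(Z, SZ)), add(mul(SSSZ, SZ), add(Z, Z))))))
  →8  S(S(S(S(add(add(Z, SZ), add(mul(SSSZ, SZ), add(Z, Z)))))))
  →9  S(S(S(S(add(SZ, add(mul(SSSZ, SZ), add(Z, Z)))))))
  →10  S(S(S(S(S(add(Z, add(mul(SSSZ, SZ), add(Z, Z))))))))
  →11  S(S(S(S(S(add(mul(SSSZ, SZ), add(Z, Z)))))))
  →12  S(S(S(S(S(add(add(SZ, mul(SSZ, SZ)), add(Z, Z)))))))
  →13  S(S(S(S(S(add(S(add(Z, mul(SSZ, SZ))), add(Z, Z)))))))
  →14  S(S(S(S(S(S(add(add(Z, mul(SSZ, SZ)), add(Z, Z))))))))
  →15  S(S(S(S(S(S(add(mul(SSZ, SZ), add(Z, Z))))))))
  →16  S(S(S(S(S(S(add(add(SZ, mul(SZ, SZ)), add(Z, Z))))))))
  →17  S(S(S(S(S(S(add(S(add(Z, mul(SZ, SZ))), add(Z, Z))))))))
  →18  S(S(S(S(S(S(S(add(add(Z, mul(SZ, SZ)), add(Z, Z)))))))))
  →19  S(S(S(S(S(S(S(add(mul(SZ, SZ), add(Z, Z)))))))))
  →20  S(S(S(S(S(S(S(add(add(SZ, mul(Z, SZ)), add(Z, Z)))))))))
  →21  S(S(S(S(S(S(S(add(S(add(Z, mul(Z, SZ))), add(Z, Z)))))))))
  →22  S(S(S(S(S(S(S(S(add(add(Z, mul(Z, SZ)), add(Z, Z))))))))))
  →23  S(S(S(S(S(S(S(S(add(mul(Z, SZ), add(Z, Z))))))))))
  →24  S(S(S(S(S(S(S(S(add(Z, add(Z, Z))))))))))
  →25  S(S(S(S(S(S(S(S(add(Z, Z)))))))))
  →26  S^8(Z)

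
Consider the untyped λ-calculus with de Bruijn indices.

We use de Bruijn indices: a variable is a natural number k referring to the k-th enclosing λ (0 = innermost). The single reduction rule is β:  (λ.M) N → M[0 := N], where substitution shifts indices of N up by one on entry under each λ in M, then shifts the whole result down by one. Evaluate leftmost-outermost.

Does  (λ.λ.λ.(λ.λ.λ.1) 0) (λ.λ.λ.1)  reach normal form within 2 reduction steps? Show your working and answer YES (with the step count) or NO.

  start: (λ.λ.λ.(λ.λ.λ.1) 0) (λ.λ.λ.1)
  step 1: λ.λ.(λ.λ.λ.1) 0
  step 2: λ.λ.λ.λ.1

Answer: YES — reaches normal form λ.λ.λ.λ.1 in 2 ≤ 2 steps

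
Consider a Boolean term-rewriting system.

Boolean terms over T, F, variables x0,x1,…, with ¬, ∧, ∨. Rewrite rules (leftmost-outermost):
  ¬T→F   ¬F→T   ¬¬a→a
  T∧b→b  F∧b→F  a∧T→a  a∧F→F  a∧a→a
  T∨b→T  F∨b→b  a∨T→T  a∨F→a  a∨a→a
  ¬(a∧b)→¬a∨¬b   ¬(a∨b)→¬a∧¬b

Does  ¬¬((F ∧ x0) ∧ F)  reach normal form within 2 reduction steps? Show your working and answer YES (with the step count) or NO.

  start: ¬¬((F ∧ x0) ∧ F)
  step 1: (F ∧ x0) ∧ F
  step 2: F

Answer: YES — reaches normal form F in 2 ≤ 2 steps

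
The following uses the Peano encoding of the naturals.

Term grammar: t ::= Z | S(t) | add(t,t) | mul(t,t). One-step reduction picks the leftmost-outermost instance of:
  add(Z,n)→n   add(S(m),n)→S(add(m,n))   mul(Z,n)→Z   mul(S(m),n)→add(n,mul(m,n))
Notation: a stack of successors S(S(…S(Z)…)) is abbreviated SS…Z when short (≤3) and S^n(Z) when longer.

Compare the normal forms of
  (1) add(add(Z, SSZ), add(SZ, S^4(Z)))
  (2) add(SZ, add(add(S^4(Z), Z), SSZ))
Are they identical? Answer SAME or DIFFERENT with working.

Answer: SAME — A ⇓ S^7(Z), B ⇓ S^7(Z)

Derivation:
Term A:
  start: add(add(Z, SSZ), add(SZ, S^4(Z)))
  [1] add(SSZ, add(SZ, S^4(Z)))
  [2] S(add(SZ, add(SZ, S^4(Z))))
  [3] S(S(add(Z, add(SZ, S^4(Z)))))
  [4] S(S(add(SZ, S^4(Z))))
  [5] S(S(S(add(Z, S^4(Z)))))
  [6] S^7(Z)

Term B:
  start: add(SZ, add(add(S^4(Z), Z), SSZ))
  [1] S(add(Z, add(add(S^4(Z), Z), SSZ)))
  [2] S(add(add(S^4(Z), Z), SSZ))
  [3] S(add(S(add(SSSZ, Z)), SSZ))
  [4] S(S(add(add(SSSZ, Z), SSZ)))
  [5] S(S(add(S(add(SSZ, Z)), SSZ)))
  [6] S(S(S(add(add(SSZ, Z), SSZ))))
  [7] S(S(S(add(S(add(SZ, Z)), SSZ))))
  [8] S(S(S(S(add(add(SZ, Z), SSZ)))))
  [9] S(S(S(S(add(S(add(Z, Z)), SSZ)))))
  [10] S(S(S(S(S(add(add(Z, Z), SSZ))))))
  [11] S(S(S(S(S(add(Z, SSZ))))))
  [12] S^7(Z)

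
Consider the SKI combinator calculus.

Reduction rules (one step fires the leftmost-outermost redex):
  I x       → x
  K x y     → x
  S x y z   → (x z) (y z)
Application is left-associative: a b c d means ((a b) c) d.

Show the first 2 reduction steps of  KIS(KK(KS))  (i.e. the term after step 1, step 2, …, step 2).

Answer: after 2 steps: KK(KS)

Reduction:
  start: KIS(KK(KS))
  step 1: I(KK(KS))
  step 2: KK(KS)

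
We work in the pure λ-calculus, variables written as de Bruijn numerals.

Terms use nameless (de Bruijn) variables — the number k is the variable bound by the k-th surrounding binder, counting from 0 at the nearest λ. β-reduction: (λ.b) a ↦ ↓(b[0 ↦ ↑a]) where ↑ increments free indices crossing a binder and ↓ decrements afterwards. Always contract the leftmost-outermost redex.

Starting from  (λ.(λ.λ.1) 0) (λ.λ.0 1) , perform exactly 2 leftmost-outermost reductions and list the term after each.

Answer: after 2 steps: λ.λ.λ.0 1

Reduction:
  start: (λ.(λ.λ.1) 0) (λ.λ.0 1)
  [1] (λ.λ.1) (λ.λ.0 1)
  [2] λ.λ.λ.0 1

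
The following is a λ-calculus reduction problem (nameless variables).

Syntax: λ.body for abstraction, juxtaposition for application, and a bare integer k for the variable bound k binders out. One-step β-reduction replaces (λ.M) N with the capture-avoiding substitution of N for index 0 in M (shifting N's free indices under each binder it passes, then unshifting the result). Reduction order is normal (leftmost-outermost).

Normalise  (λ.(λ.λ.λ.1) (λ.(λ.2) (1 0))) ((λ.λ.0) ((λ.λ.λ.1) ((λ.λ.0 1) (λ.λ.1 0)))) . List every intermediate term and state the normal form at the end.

  start: (λ.(λ.λ.λ.1) (λ.(λ.2) (1 0))) ((λ.λ.0) ((λ.λ.λ.1) ((λ.λ.0 1) (λ.λ.1 0))))
  →1  (λ.λ.λ.1) (λ.(λ.(λ.λ.0) ((λ.λ.λ.1) ((λ.λ.0 1) (λ.λ.1 0)))) ((λ.λ.0) ((λ.λ.λ.1) ((λ.λ.0 1) (λ.λ.1 0))) 0))
  →2  λ.λ.1

Answer: normal form = λ.λ.1  (in 2 steps)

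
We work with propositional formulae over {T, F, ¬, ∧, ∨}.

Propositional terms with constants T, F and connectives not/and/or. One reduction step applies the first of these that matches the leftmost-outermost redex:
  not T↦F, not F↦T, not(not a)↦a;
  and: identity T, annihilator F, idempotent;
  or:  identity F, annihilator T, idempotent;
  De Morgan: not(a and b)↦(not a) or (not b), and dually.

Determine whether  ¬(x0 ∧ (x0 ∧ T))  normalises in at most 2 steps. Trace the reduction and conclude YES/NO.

  start: ¬(x0 ∧ (x0 ∧ T))
  [1] ¬x0 ∨ ¬(x0 ∧ T)
  [2] ¬x0 ∨ (¬x0 ∨ ¬T)

Answer: NO — after 2 steps the term is ¬x0 ∨ (¬x0 ∨ ¬T), not yet normal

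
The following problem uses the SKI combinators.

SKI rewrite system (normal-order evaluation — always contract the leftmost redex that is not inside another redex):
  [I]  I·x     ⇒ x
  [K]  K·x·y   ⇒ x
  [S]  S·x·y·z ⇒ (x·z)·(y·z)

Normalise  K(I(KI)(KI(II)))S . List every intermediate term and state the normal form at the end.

  start: K(I(KI)(KI(II)))S
  step 1: I(KI)(KI(II))
  step 2: KI(KI(II))
  step 3: I

Answer: normal form = I  (in 3 steps)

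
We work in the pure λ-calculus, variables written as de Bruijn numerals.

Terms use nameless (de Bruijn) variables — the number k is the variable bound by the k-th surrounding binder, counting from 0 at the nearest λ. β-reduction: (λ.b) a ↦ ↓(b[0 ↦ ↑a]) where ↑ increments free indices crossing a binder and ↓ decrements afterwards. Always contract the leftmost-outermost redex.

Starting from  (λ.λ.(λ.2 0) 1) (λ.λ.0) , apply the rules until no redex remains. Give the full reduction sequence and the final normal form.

Answer: normal form = λ.λ.0  (in 3 steps)

Working:
  start: (λ.λ.(λ.2 0) 1) (λ.λ.0)
  →1  λ.(λ.(λ.λ.0) 0) (λ.λ.0)
  →2  λ.(λ.λ.0) (λ.λ.0)
  →3  λ.λ.0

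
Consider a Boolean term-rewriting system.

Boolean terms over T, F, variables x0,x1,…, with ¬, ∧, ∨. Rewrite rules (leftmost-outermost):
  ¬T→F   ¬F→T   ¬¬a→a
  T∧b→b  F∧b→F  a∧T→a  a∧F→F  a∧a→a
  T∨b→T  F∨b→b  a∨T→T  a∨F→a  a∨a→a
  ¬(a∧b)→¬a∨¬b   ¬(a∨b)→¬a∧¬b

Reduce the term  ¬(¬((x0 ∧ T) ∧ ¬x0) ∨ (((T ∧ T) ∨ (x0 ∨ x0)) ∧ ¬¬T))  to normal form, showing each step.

  start: ¬(¬((x0 ∧ T) ∧ ¬x0) ∨ (((T ∧ T) ∨ (x0 ∨ x0)) ∧ ¬¬T))
  →1  ¬¬((x0 ∧ T) ∧ ¬x0) ∧ ¬(((T ∧ T) ∨ (x0 ∨ x0)) ∧ ¬¬T)
  →2  ((x0 ∧ T) ∧ ¬x0) ∧ ¬(((T ∧ T) ∨ (x0 ∨ x0)) ∧ ¬¬T)
  →3  (x0 ∧ ¬x0) ∧ ¬(((T ∧ T) ∨ (x0 ∨ x0)) ∧ ¬¬T)
  →4  (x0 ∧ ¬x0) ∧ (¬((T ∧ T) ∨ (x0 ∨ x0)) ∨ ¬¬¬T)
  →5  (x0 ∧ ¬x0) ∧ ((¬(T ∧ T) ∧ ¬(x0 ∨ x0)) ∨ ¬¬¬T)
  →6  (x0 ∧ ¬x0) ∧ (((¬T ∨ ¬T) ∧ ¬(x0 ∨ x0)) ∨ ¬¬¬T)
  →7  (x0 ∧ ¬x0) ∧ ((¬T ∧ ¬(x0 ∨ x0)) ∨ ¬¬¬T)
  →8  (x0 ∧ ¬x0) ∧ ((F ∧ ¬(x0 ∨ x0)) ∨ ¬¬¬T)
  →9  (x0 ∧ ¬x0) ∧ (F ∨ ¬¬¬T)
  →10  (x0 ∧ ¬x0) ∧ ¬¬¬T
  →11  (x0 ∧ ¬x0) ∧ ¬T
  →12  (x0 ∧ ¬x0) ∧ F
  →13  F

Answer: normal form = F  (in 13 steps)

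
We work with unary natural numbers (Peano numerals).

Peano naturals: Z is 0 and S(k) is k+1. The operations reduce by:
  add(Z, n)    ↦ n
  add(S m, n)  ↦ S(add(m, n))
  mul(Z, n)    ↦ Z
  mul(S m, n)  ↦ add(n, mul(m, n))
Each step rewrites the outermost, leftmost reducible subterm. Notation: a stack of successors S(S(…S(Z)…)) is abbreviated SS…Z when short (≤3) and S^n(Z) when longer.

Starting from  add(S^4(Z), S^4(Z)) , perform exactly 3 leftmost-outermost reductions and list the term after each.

Answer: after 3 steps: S(S(S(add(SZ, S^4(Z)))))

Working:
  start: add(S^4(Z), S^4(Z))
  [1] S(add(SSSZ, S^4(Z)))
  [2] S(S(add(SSZ, S^4(Z))))
  [3] S(S(S(add(SZ, S^4(Z)))))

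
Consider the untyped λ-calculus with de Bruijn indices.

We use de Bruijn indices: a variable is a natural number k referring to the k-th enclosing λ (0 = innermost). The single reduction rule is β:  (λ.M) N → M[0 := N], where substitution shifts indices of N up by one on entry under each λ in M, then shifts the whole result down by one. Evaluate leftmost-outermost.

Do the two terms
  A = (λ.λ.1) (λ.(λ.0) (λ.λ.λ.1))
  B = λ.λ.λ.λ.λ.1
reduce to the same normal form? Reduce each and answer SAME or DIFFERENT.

Answer: SAME — A ⇓ λ.λ.λ.λ.λ.1, B ⇓ λ.λ.λ.λ.λ.1

Working:
Term A:
  start: (λ.λ.1) (λ.(λ.0) (λ.λ.λ.1))
  [1] λ.λ.(λ.0) (λ.λ.λ.1)
  [2] λ.λ.λ.λ.λ.1

Term B:
  start: λ.λ.λ.λ.λ.1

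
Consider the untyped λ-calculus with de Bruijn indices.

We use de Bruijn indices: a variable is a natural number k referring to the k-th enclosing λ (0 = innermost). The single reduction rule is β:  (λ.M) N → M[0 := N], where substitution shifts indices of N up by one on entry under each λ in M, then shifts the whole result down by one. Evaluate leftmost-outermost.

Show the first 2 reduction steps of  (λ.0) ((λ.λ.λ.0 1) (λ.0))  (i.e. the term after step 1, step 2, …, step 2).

  start: (λ.0) ((λ.λ.λ.0 1) (λ.0))
  step 1: (λ.λ.λ.0 1) (λ.0)
  step 2: λ.λ.0 1

Answer: after 2 steps: λ.λ.0 1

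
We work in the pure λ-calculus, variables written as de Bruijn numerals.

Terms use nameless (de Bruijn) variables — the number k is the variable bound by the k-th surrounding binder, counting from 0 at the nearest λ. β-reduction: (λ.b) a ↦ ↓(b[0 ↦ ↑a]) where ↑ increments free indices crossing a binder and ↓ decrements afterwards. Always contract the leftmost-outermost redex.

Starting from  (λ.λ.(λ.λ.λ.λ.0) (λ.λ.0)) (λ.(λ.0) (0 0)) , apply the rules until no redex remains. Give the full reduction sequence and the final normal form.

Answer: normal form = λ.λ.λ.λ.0  (in 2 steps)

Working:
  start: (λ.λ.(λ.λ.λ.λ.0) (λ.λ.0)) (λ.(λ.0) (0 0))
  →1  λ.(λ.λ.λ.λ.0) (λ.λ.0)
  →2  λ.λ.λ.λ.0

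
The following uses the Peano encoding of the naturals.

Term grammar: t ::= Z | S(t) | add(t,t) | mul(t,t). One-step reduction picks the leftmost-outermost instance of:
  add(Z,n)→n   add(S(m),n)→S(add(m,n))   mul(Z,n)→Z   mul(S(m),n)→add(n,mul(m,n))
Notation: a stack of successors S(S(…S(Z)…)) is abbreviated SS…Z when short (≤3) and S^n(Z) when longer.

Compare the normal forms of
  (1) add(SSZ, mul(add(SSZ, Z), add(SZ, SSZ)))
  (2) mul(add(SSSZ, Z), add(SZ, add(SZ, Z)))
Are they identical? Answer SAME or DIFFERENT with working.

Term A:
  start: add(SSZ, mul(add(SSZ, Z), add(SZ, SSZ)))
  step 1: S(add(SZ, mul(add(SSZ, Z), add(SZ, SSZ))))
  step 2: S(S(add(Z, mul(add(SSZ, Z), add(SZ, SSZ)))))
  step 3: S(S(mul(add(SSZ, Z), add(SZ, SSZ))))
  step 4: S(S(mul(S(add(SZ, Z)), add(SZ, SSZ))))
  step 5: S(S(add(add(SZ, SSZ), mul(add(SZ, Z), add(SZ, SSZ)))))
  step 6: S(S(add(S(add(Z, SSZ)), mul(add(SZ, Z), add(SZ, SSZ)))))
  step 7: S(S(S(add(add(Z, SSZ), mul(add(SZ, Z), add(SZ, SSZ))))))
  step 8: S(S(S(add(SSZ, mul(add(SZ, Z), add(SZ, SSZ))))))
  step 9: S(S(S(S(add(SZ, mul(add(SZ, Z), add(SZ, SSZ)))))))
  step 10: S(S(S(S(S(add(Z, mul(add(SZ, Z), add(SZ, SSZ))))))))
  step 11: S(S(S(S(S(mul(add(SZ, Z), add(SZ, SSZ)))))))
  step 12: S(S(S(S(S(mul(S(add(Z, Z)), add(SZ, SSZ)))))))
  step 13: S(S(S(S(S(add(add(SZ, SSZ), mul(add(Z, Z), add(SZ, SSZ))))))))
  step 14: S(S(S(S(S(add(S(add(Z, SSZ)), mul(add(Z, Z), add(SZ, SSZ))))))))
  step 15: S(S(S(S(S(S(add(add(Z, SSZ), mul(add(Z, Z), add(SZ, SSZ)))))))))
  step 16: S(S(S(S(S(S(add(SSZ, mul(add(Z, Z), add(SZ, SSZ)))))))))
  step 17: S(S(S(S(S(S(S(add(SZ, mul(add(Z, Z), add(SZ, SSZ))))))))))
  step 18: S(S(S(S(S(S(S(S(add(Z, mul(add(Z, Z), add(SZ, SSZ)))))))))))
  step 19: S(S(S(S(S(S(S(S(mul(add(Z, Z), add(SZ, SSZ))))))))))
  step 20: S(S(S(S(S(S(S(S(mul(Z, add(SZ, SSZ))))))))))
  step 21: S^8(Z)

Term B:
  start: mul(add(SSSZ, Z), add(SZ, add(SZ, Z)))
  step 1: mul(S(add(SSZ, Z)), add(SZ, add(SZ, Z)))
  step 2: add(add(SZ, add(SZ, Z)), mul(add(SSZ, Z), add(SZ, add(SZ, Z))))
  step 3: add(S(add(Z, add(SZ, Z))), mul(add(SSZ, Z), add(SZ, add(SZ, Z))))
  step 4: S(add(add(Z, add(SZ, Z)), mul(add(SSZ, Z), add(SZ, add(SZ, Z)))))
  step 5: S(add(add(SZ, Z), mul(add(SSZ, Z), add(SZ, add(SZ, Z)))))
  step 6: S(add(S(add(Z, Z)), mul(add(SSZ, Z), add(SZ, add(SZ, Z)))))
  step 7: S(S(add(add(Z, Z), mul(add(SSZ, Z), add(SZ, add(SZ, Z))))))
  step 8: S(S(add(Z, mul(add(SSZ, Z), add(SZ, add(SZ, Z))))))
  step 9: S(S(mul(add(SSZ, Z), add(SZ, add(SZ, Z)))))
  step 10: S(S(mul(S(add(SZ, Z)), add(SZ, add(SZ, Z)))))
  step 11: S(S(add(add(SZ, add(SZ, Z)), mul(add(SZ, Z), add(SZ, add(SZ, Z))))))
  step 12: S(S(add(S(add(Z, add(SZ, Z))), mul(add(SZ, Z), add(SZ, add(SZ, Z))))))
  step 13: S(S(S(add(add(Z, add(SZ, Z)), mul(add(SZ, Z), add(SZ, add(SZ, Z)))))))
  step 14: S(S(S(add(add(SZ, Z), mul(add(SZ, Z), add(SZ, add(SZ, Z)))))))
  step 15: S(S(S(add(S(add(Z, Z)), mul(add(SZ, Z), add(SZ, add(SZ, Z)))))))
  step 16: S(S(S(S(add(add(Z, Z), mul(add(SZ, Z), add(SZ, add(SZ, Z))))))))
  step 17: S(S(S(S(add(Z, mul(add(SZ, Z), add(SZ, add(SZ, Z))))))))
  step 18: S(S(S(S(mul(add(SZ, Z), add(SZ, add(SZ, Z)))))))
  step 19: S(S(S(S(mul(S(add(Z, Z)), add(SZ, add(SZ, Z)))))))
  step 20: S(S(S(S(add(add(SZ, add(SZ, Z)), mul(add(Z, Z), add(SZ, add(SZ, Z))))))))
  step 21: S(S(S(S(add(S(add(Z, add(SZ, Z))), mul(add(Z, Z), add(SZ, add(SZ, Z))))))))
  step 22: S(S(S(S(S(add(add(Z, add(SZ, Z)), mul(add(Z, Z), add(SZ, add(SZ, Z)))))))))
  step 23: S(S(S(S(S(add(add(SZ, Z), mul(add(Z, Z), add(SZ, add(SZ, Z)))))))))
  step 24: S(S(S(S(S(add(S(add(Z, Z)), mul(add(Z, Z), add(SZ, add(SZ, Z)))))))))
  step 25: S(S(S(S(S(S(add(add(Z, Z), mul(add(Z, Z), add(SZ, add(SZ, Z))))))))))
  step 26: S(S(S(S(S(S(add(Z, mul(add(Z, Z), add(SZ, add(SZ, Z))))))))))
  step 27: S(S(S(S(S(S(mul(add(Z, Z), add(SZ, add(SZ, Z)))))))))
  step 28: S(S(S(S(S(S(mul(Z, add(SZ, add(SZ, Z)))))))))
  step 29: S^6(Z)

Answer: DIFFERENT — A ⇓ S^8(Z), B ⇓ S^6(Z)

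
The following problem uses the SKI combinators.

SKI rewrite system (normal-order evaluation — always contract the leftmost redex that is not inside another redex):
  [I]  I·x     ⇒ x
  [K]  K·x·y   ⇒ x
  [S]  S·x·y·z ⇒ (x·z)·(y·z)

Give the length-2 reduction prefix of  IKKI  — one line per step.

Answer: after 2 steps: K

Derivation:
  start: IKKI
  [1] KKI
  [2] K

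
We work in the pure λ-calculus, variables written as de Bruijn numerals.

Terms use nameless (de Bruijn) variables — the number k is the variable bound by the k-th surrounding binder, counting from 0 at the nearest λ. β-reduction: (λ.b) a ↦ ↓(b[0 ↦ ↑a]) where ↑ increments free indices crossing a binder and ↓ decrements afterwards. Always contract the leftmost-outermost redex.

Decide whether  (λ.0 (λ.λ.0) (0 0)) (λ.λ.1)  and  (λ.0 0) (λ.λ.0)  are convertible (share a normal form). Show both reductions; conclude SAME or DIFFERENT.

Term A:
  start: (λ.0 (λ.λ.0) (0 0)) (λ.λ.1)
  [1] (λ.λ.1) (λ.λ.0) ((λ.λ.1) (λ.λ.1))
  [2] (λ.λ.λ.0) ((λ.λ.1) (λ.λ.1))
  [3] λ.λ.0

Term B:
  start: (λ.0 0) (λ.λ.0)
  [1] (λ.λ.0) (λ.λ.0)
  [2] λ.0

Answer: DIFFERENT — A ⇓ λ.λ.0, B ⇓ λ.0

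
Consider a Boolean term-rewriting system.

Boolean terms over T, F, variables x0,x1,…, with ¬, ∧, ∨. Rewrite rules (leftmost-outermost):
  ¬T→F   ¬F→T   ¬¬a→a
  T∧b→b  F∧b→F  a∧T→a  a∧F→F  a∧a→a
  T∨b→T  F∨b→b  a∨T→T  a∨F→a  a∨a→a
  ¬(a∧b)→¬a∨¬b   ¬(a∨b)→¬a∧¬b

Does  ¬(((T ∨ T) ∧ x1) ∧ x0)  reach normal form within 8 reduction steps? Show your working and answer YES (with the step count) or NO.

  start: ¬(((T ∨ T) ∧ x1) ∧ x0)
  [1] ¬((T ∨ T) ∧ x1) ∨ ¬x0
  [2] (¬(T ∨ T) ∨ ¬x1) ∨ ¬x0
  [3] ((¬T ∧ ¬T) ∨ ¬x1) ∨ ¬x0
  [4] (¬T ∨ ¬x1) ∨ ¬x0
  [5] (F ∨ ¬x1) ∨ ¬x0
  [6] ¬x1 ∨ ¬x0

Answer: YES — reaches normal form ¬x1 ∨ ¬x0 in 6 ≤ 8 steps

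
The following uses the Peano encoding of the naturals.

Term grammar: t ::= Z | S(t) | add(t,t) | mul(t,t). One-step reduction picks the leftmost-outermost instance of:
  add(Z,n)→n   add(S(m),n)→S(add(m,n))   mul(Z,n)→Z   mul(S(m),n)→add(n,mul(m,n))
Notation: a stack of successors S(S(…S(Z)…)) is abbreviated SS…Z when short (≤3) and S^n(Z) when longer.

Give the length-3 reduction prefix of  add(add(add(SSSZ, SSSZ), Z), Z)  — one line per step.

  start: add(add(add(SSSZ, SSSZ), Z), Z)
  [1] add(add(S(add(SSZ, SSSZ)), Z), Z)
  [2] add(S(add(add(SSZ, SSSZ), Z)), Z)
  [3] S(add(add(add(SSZ, SSSZ), Z), Z))

Answer: after 3 steps: S(add(add(add(SSZ, SSSZ), Z), Z))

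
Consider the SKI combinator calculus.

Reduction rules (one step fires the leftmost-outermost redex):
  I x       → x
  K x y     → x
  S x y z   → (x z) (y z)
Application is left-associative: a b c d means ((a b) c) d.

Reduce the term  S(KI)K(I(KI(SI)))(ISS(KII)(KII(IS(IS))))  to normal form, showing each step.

Answer: normal form = I  (in 6 steps)

Derivation:
  start: S(KI)K(I(KI(SI)))(ISS(KII)(KII(IS(IS))))
  [1] KI(I(KI(SI)))(K(I(KI(SI))))(ISS(KII)(KII(IS(IS))))
  [2] I(K(I(KI(SI))))(ISS(KII)(KII(IS(IS))))
  [3] K(I(KI(SI)))(ISS(KII)(KII(IS(IS))))
  [4] I(KI(SI))
  [5] KI(SI)
  [6] I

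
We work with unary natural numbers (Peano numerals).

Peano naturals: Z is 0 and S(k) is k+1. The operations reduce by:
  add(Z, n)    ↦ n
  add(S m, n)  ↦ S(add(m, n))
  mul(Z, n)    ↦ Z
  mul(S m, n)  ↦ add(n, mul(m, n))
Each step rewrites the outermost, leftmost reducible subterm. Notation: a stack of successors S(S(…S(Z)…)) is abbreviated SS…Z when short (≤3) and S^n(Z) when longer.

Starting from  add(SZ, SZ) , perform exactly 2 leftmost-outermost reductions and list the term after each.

Answer: after 2 steps: SSZ

Working:
  start: add(SZ, SZ)
  [1] S(add(Z, SZ))
  [2] SSZ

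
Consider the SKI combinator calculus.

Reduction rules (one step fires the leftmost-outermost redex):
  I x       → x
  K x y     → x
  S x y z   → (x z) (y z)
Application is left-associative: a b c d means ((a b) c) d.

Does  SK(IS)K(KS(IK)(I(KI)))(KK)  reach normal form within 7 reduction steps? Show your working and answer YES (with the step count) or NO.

  start: SK(IS)K(KS(IK)(I(KI)))(KK)
  →1  KK(ISK)(KS(IK)(I(KI)))(KK)
  →2  K(KS(IK)(I(KI)))(KK)
  →3  KS(IK)(I(KI))
  →4  S(I(KI))
  →5  S(KI)

Answer: YES — reaches normal form S(KI) in 5 ≤ 7 steps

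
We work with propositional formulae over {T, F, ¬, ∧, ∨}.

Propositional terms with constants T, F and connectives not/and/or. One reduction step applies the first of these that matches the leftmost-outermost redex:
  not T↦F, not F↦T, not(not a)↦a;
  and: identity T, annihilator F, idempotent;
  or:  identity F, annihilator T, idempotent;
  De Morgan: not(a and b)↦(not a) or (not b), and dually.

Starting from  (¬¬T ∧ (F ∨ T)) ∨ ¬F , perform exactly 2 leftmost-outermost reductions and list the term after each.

Answer: after 2 steps: (F ∨ T) ∨ ¬F

Working:
  start: (¬¬T ∧ (F ∨ T)) ∨ ¬F
  step 1: (T ∧ (F ∨ T)) ∨ ¬F
  step 2: (F ∨ T) ∨ ¬F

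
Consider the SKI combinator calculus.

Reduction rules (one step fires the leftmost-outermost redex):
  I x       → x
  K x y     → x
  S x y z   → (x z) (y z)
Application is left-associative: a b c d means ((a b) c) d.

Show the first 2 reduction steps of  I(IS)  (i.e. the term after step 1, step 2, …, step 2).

Answer: after 2 steps: S

Reduction:
  start: I(IS)
  [1] IS
  [2] S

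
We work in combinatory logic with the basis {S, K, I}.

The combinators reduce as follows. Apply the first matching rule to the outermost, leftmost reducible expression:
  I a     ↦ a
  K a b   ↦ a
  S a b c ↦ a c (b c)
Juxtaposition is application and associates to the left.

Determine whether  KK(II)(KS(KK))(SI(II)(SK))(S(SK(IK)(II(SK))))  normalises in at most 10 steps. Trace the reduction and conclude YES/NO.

Answer: YES — reaches normal form S(S(SK)) in 7 ≤ 10 steps

Derivation:
  start: KK(II)(KS(KK))(SI(II)(SK))(S(SK(IK)(II(SK))))
  [1] K(KS(KK))(SI(II)(SK))(S(SK(IK)(II(SK))))
  [2] KS(KK)(S(SK(IK)(II(SK))))
  [3] S(S(SK(IK)(II(SK))))
  [4] S(S(K(II(SK))(IK(II(SK)))))
  [5] S(S(II(SK)))
  [6] S(S(I(SK)))
  [7] S(S(SK))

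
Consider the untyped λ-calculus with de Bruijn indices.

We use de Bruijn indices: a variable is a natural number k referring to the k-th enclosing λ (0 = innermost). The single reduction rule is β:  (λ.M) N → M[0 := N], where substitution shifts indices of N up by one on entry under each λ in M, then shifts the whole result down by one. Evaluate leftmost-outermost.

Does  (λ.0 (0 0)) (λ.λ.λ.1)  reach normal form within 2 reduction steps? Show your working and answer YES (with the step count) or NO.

  start: (λ.0 (0 0)) (λ.λ.λ.1)
  [1] (λ.λ.λ.1) ((λ.λ.λ.1) (λ.λ.λ.1))
  [2] λ.λ.1

Answer: YES — reaches normal form λ.λ.1 in 2 ≤ 2 steps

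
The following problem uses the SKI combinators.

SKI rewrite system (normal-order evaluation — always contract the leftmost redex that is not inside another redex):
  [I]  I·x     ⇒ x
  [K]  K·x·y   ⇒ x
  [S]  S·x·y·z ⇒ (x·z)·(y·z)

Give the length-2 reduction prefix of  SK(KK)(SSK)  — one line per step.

Answer: after 2 steps: SSK

Reduction:
  start: SK(KK)(SSK)
  step 1: K(SSK)(KK(SSK))
  step 2: SSK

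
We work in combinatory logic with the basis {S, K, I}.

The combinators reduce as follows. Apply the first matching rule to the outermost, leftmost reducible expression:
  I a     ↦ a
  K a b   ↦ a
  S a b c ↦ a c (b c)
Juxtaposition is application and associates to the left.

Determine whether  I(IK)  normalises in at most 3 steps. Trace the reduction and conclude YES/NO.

Answer: YES — reaches normal form K in 2 ≤ 3 steps

Reduction:
  start: I(IK)
  [1] IK
  [2] K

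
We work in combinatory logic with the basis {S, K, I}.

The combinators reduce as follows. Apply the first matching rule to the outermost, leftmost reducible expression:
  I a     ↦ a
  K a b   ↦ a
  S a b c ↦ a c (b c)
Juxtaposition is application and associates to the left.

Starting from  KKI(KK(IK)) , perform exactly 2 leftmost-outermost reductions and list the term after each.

  start: KKI(KK(IK))
  step 1: K(KK(IK))
  step 2: KK

Answer: after 2 steps: KK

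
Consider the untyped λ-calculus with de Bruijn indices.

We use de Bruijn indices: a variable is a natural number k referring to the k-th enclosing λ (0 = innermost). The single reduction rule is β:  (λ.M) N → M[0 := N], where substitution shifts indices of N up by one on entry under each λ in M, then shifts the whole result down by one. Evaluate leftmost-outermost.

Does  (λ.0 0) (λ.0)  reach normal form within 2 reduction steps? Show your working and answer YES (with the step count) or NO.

Answer: YES — reaches normal form λ.0 in 2 ≤ 2 steps

Working:
  start: (λ.0 0) (λ.0)
  [1] (λ.0) (λ.0)
  [2] λ.0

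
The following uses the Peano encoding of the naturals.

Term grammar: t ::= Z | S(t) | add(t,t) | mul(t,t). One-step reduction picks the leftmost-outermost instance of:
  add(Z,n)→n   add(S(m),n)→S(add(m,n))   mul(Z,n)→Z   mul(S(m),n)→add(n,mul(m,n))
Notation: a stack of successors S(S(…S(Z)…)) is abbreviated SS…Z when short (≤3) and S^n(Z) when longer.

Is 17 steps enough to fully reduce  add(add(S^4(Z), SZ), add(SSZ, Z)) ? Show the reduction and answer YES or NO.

Answer: YES — reaches normal form S^7(Z) in 14 ≤ 17 steps

Working:
  start: add(add(S^4(Z), SZ), add(SSZ, Z))
  [1] add(S(add(SSSZ, SZ)), add(SSZ, Z))
  [2] S(add(add(SSSZ, SZ), add(SSZ, Z)))
  [3] S(add(S(add(SSZ, SZ)), add(SSZ, Z)))
  [4] S(S(add(add(SSZ, SZ), add(SSZ, Z))))
  [5] S(S(add(S(add(SZ, SZ)), add(SSZ, Z))))
  [6] S(S(S(add(add(SZ, SZ), add(SSZ, Z)))))
  [7] S(S(S(add(S(add(Z, SZ)), add(SSZ, Z)))))
  [8] S(S(S(S(add(add(Z, SZ), add(SSZ, Z))))))
  [9] S(S(S(S(add(SZ, add(SSZ, Z))))))
  [10] S(S(S(S(S(add(Z, add(SSZ, Z)))))))
  [11] S(S(S(S(S(add(SSZ, Z))))))
  [12] S(S(S(S(S(S(add(SZ, Z)))))))
  [13] S(S(S(S(S(S(S(add(Z, Z))))))))
  [14] S^7(Z)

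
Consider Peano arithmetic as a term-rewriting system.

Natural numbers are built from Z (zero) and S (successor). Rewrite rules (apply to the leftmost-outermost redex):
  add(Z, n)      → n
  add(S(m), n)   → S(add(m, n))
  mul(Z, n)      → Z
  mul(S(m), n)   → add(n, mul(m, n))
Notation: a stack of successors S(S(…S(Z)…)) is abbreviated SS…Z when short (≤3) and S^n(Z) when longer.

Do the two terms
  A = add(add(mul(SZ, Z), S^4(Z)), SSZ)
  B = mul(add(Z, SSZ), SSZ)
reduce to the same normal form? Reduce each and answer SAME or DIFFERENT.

Answer: DIFFERENT — A ⇓ S^6(Z), B ⇓ S^4(Z)

Working:
Term A:
  start: add(add(mul(SZ, Z), S^4(Z)), SSZ)
  [1] add(add(add(Z, mul(Z, Z)), S^4(Z)), SSZ)
  [2] add(add(mul(Z, Z), S^4(Z)), SSZ)
  [3] add(add(Z, S^4(Z)), SSZ)
  [4] add(S^4(Z), SSZ)
  [5] S(add(SSSZ, SSZ))
  [6] S(S(add(SSZ, SSZ)))
  [7] S(S(S(add(SZ, SSZ))))
  [8] S(S(S(S(add(Z, SSZ)))))
  [9] S^6(Z)

Term B:
  start: mul(add(Z, SSZ), SSZ)
  [1] mul(SSZ, SSZ)
  [2] add(SSZ, mul(SZ, SSZ))
  [3] S(add(SZ, mul(SZ, SSZ)))
  [4] S(S(add(Z, mul(SZ, SSZ))))
  [5] S(S(mul(SZ, SSZ)))
  [6] S(S(add(SSZ, mul(Z, SSZ))))
  [7] S(S(S(add(SZ, mul(Z, SSZ)))))
  [8] S(S(S(S(add(Z, mul(Z, SSZ))))))
  [9] S(S(S(S(mul(Z, SSZ)))))
  [10] S^4(Z)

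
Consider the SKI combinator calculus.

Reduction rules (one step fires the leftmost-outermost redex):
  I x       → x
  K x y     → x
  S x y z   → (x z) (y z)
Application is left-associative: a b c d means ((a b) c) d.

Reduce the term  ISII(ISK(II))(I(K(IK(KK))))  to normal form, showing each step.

Answer: normal form = K(K(KK))  (in 12 steps)

Reduction:
  start: ISII(ISK(II))(I(K(IK(KK))))
  [1] SII(ISK(II))(I(K(IK(KK))))
  [2] I(ISK(II))(I(ISK(II)))(I(K(IK(KK))))
  [3] ISK(II)(I(ISK(II)))(I(K(IK(KK))))
  [4] SK(II)(I(ISK(II)))(I(K(IK(KK))))
  [5] K(I(ISK(II)))(II(I(ISK(II))))(I(K(IK(KK))))
  [6] I(ISK(II))(I(K(IK(KK))))
  [7] ISK(II)(I(K(IK(KK))))
  [8] SK(II)(I(K(IK(KK))))
  [9] K(I(K(IK(KK))))(II(I(K(IK(KK)))))
  [10] I(K(IK(KK)))
  [11] K(IK(KK))
  [12] K(K(KK))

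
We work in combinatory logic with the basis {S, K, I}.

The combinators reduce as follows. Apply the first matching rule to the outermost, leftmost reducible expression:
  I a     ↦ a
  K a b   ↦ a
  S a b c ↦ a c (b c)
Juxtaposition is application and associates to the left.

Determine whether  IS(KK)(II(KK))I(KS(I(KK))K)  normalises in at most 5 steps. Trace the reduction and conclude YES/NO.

  start: IS(KK)(II(KK))I(KS(I(KK))K)
  step 1: S(KK)(II(KK))I(KS(I(KK))K)
  step 2: KKI(II(KK)I)(KS(I(KK))K)
  step 3: K(II(KK)I)(KS(I(KK))K)
  step 4: II(KK)I
  step 5: I(KK)I

Answer: NO — after 5 steps the term is I(KK)I, not yet normal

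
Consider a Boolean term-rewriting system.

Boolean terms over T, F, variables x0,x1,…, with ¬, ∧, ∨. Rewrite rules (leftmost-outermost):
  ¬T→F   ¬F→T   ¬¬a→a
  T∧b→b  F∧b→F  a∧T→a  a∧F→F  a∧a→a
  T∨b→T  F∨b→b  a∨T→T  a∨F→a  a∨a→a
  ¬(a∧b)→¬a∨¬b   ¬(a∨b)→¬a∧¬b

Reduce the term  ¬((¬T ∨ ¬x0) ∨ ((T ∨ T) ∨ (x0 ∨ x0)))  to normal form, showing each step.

Answer: normal form = F  (in 11 steps)

Reduction:
  start: ¬((¬T ∨ ¬x0) ∨ ((T ∨ T) ∨ (x0 ∨ x0)))
  →1  ¬(¬T ∨ ¬x0) ∧ ¬((T ∨ T) ∨ (x0 ∨ x0))
  →2  (¬¬T ∧ ¬¬x0) ∧ ¬((T ∨ T) ∨ (x0 ∨ x0))
  →3  (T ∧ ¬¬x0) ∧ ¬((T ∨ T) ∨ (x0 ∨ x0))
  →4  ¬¬x0 ∧ ¬((T ∨ T) ∨ (x0 ∨ x0))
  →5  x0 ∧ ¬((T ∨ T) ∨ (x0 ∨ x0))
  →6  x0 ∧ (¬(T ∨ T) ∧ ¬(x0 ∨ x0))
  →7  x0 ∧ ((¬T ∧ ¬T) ∧ ¬(x0 ∨ x0))
  →8  x0 ∧ (¬T ∧ ¬(x0 ∨ x0))
  →9  x0 ∧ (F ∧ ¬(x0 ∨ x0))
  →10  x0 ∧ F
  →11  F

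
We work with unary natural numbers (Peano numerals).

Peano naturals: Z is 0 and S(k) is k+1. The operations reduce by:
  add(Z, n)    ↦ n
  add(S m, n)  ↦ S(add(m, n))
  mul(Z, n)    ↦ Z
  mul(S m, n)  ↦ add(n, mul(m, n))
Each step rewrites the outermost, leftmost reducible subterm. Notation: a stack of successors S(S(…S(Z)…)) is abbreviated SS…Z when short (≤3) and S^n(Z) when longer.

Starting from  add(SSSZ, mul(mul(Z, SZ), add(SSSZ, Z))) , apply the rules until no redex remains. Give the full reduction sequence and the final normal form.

  start: add(SSSZ, mul(mul(Z, SZ), add(SSSZ, Z)))
  [1] S(add(SSZ, mul(mul(Z, SZ), add(SSSZ, Z))))
  [2] S(S(add(SZ, mul(mul(Z, SZ), add(SSSZ, Z)))))
  [3] S(S(S(add(Z, mul(mul(Z, SZ), add(SSSZ, Z))))))
  [4] S(S(S(mul(mul(Z, SZ), add(SSSZ, Z)))))
  [5] S(S(S(mul(Z, add(SSSZ, Z)))))
  [6] SSSZ

Answer: normal form = SSSZ  (in 6 steps)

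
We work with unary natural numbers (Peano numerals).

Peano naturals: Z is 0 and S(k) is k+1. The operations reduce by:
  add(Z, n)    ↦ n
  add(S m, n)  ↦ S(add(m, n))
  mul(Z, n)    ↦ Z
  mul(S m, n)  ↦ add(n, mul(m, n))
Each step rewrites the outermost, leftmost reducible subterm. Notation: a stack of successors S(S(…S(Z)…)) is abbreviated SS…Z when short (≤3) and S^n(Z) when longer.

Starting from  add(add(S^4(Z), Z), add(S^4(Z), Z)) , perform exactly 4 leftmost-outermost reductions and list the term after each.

Answer: after 4 steps: S(S(add(add(SSZ, Z), add(S^4(Z), Z))))

Reduction:
  start: add(add(S^4(Z), Z), add(S^4(Z), Z))
  →1  add(S(add(SSSZ, Z)), add(S^4(Z), Z))
  →2  S(add(add(SSSZ, Z), add(S^4(Z), Z)))
  →3  S(add(S(add(SSZ, Z)), add(S^4(Z), Z)))
  →4  S(S(add(add(SSZ, Z), add(S^4(Z), Z))))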